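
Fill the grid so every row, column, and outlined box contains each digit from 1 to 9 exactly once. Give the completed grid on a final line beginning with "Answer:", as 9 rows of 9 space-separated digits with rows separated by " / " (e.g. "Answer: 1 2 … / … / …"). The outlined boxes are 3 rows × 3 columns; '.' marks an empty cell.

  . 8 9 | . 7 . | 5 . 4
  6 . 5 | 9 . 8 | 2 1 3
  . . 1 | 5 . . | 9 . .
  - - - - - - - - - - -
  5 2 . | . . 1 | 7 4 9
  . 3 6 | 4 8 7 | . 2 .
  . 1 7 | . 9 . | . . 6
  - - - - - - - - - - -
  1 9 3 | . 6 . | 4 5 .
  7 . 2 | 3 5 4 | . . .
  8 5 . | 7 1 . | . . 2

Step 1. [r3c5∈{2,3,4}] in col 5, 2 fits only at r3c5, so r3c5=2.
Step 2. [r1c8∈{6}] r1c8 is down to just 6 ⇒ r1c8=6.
Step 3. [r1c6∈{3}] r1c6 has the single candidate 3 ⇒ r1c6=3.
Step 4. [r3c8∈{7,8}] across col 8, 7 lands solely at r3c8, so r3c8=7.
Step 5. [r8c8∈{8,9}] across row 8, 9 lands solely at r8c8. So r8c8=9.
Step 6. [r3c2∈{4}] r3c2 has the single candidate 4, so r3c2=4.
Step 7. [r7c6∈{2}] r7c6 is down to just 2 ⇒ r7c6=2.
Step 8. [r9c7∈{3,6}] in row 9, 6 fits only at r9c7, so r9c7=6.
Step 9. [r3c9∈{8}] nothing but 8 survives at r3c9 ⇒ r3c9=8.
Step 10. [r5c7∈{1}] r5c7 is down to just 1 ⇒ r5c7=1.
Step 11. [r6c7∈{3,8}] across col 7, 3 lands solely at r6c7, so r6c7=3.
Step 12. [r3c6∈{6}] r3c6 is down to just 6. So r3c6=6.
Step 13. [r5c9∈{5}] r5c9's peers cover all but 5 ⇒ r5c9=5.
Step 14. [r8c7∈{8}] only 8 remains possible at r8c7. So r8c7=8.
Step 15. [r7c4∈{8}] r7c4 is down to just 8. So r7c4=8.
Step 16. [r8c9∈{1}] nothing but 1 survives at r8c9 ⇒ r8c9=1.
Step 17. [r9c6∈{9}] r9c6 is down to just 9 ⇒ r9c6=9.
Step 18. [r4c4∈{6}] nothing but 6 survives at r4c4, so r4c4=6.
Step 19. [r9c3∈{4}] r9c3 is down to just 4, so r9c3=4.
Step 20. [r6c8∈{8}] r6c8 is down to just 8. So r6c8=8.
Step 21. [r3c1∈{3}] only 3 remains possible at r3c1. So r3c1=3.
Step 22. [r6c6∈{5}] only 5 remains possible at r6c6 ⇒ r6c6=5.
Step 23. [r4c3∈{8}] r4c3's peers cover all but 8. So r4c3=8.
Step 24. [r6c4∈{2}] only 2 remains possible at r6c4 ⇒ r6c4=2.
Step 25. [r5c1∈{9}] nothing but 9 survives at r5c1, so r5c1=9.
Step 26. [r7c9∈{7}] r7c9's peers cover all but 7 ⇒ r7c9=7.
Step 27. [r9c8∈{3}] r9c8's peers cover all but 3, so r9c8=3.
Step 28. [r6c1∈{4}] r6c1 is down to just 4 ⇒ r6c1=4.
Step 29. [r2c5∈{4}] r2c5 has the single candidate 4 ⇒ r2c5=4.
Step 30. [r2c2∈{7}] r2c2 has the single candidate 7 ⇒ r2c2=7.
Step 31. [r8c2∈{6}] nothing but 6 survives at r8c2, so r8c2=6.
Step 32. [r4c5∈{3}] only 3 remains possible at r4c5, so r4c5=3.
Step 33. [r1c4∈{1}] r1c4 has the single candidate 1. So r1c4=1.
Step 34. [r1c1∈{2}] r1c1 is down to just 2. So r1c1=2.

Answer: 2 8 9 1 7 3 5 6 4 / 6 7 5 9 4 8 2 1 3 / 3 4 1 5 2 6 9 7 8 / 5 2 8 6 3 1 7 4 9 / 9 3 6 4 8 7 1 2 5 / 4 1 7 2 9 5 3 8 6 / 1 9 3 8 6 2 4 5 7 / 7 6 2 3 5 4 8 9 1 / 8 5 4 7 1 9 6 3 2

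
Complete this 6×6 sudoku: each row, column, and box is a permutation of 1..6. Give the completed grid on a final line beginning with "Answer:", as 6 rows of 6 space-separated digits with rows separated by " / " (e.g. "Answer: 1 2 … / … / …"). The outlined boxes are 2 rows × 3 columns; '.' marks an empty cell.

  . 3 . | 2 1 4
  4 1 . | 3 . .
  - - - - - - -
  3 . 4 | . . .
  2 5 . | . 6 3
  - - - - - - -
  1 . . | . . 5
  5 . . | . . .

Step 1. [r2c3∈{2,5,6}] row 2 places 2 nowhere but r2c3 ⇒ r2c3=2.
Step 2. [r4c4∈{1,4}] r4c4 is the only open cell in row 4 admitting 4, so r4c4=4.
Step 3. [r5c4∈{6}] r5c4 is down to just 6 ⇒ r5c4=6.
Step 4. [r5c3∈{3}] r5c3 is down to just 3 ⇒ r5c3=3.
Step 5. [r6c4∈{1}] r6c4 has the single candidate 1. So r6c4=1.
Step 6. [r6c6∈{2}] nothing but 2 survives at r6c6, so r6c6=2.
Step 7. [r5c5∈{4}] only 4 remains possible at r5c5. So r5c5=4.
Step 8. [r6c3∈{6}] r6c3 is down to just 6 ⇒ r6c3=6.
Step 9. [r3c5∈{2,5}] in row 3, 2 fits only at r3c5 ⇒ r3c5=2.
Step 10. [r3c6∈{1}] nothing but 1 survives at r3c6, so r3c6=1.
Step 11. [r1c3∈{5}] r1c3 has the single candidate 5, so r1c3=5.
Step 12. [r5c2∈{2}] only 2 remains possible at r5c2 ⇒ r5c2=2.
Step 13. [r1c1∈{6}] r1c1 has the single candidate 6, so r1c1=6.
Step 14. [r3c2∈{6}] r3c2 has the single candidate 6 ⇒ r3c2=6.
Step 15. [r4c3∈{1}] nothing but 1 survives at r4c3 ⇒ r4c3=1.
Step 16. [r6c5∈{3}] only 3 remains possible at r6c5, so r6c5=3.
Step 17. [r6c2∈{4}] r6c2's peers cover all but 4, so r6c2=4.
Step 18. [r2c6∈{6}] nothing but 6 survives at r2c6. So r2c6=6.
Step 19. [r3c4∈{5}] only 5 remains possible at r3c4. So r3c4=5.
Step 20. [r2c5∈{5}] nothing but 5 survives at r2c5. So r2c5=5.

Answer: 6 3 5 2 1 4 / 4 1 2 3 5 6 / 3 6 4 5 2 1 / 2 5 1 4 6 3 / 1 2 3 6 4 5 / 5 4 6 1 3 2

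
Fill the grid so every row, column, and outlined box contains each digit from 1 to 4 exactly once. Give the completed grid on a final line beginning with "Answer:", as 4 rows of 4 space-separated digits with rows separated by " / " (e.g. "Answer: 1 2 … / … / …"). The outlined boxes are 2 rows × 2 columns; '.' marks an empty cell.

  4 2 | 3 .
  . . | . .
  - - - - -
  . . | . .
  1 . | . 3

Step 1. [r4c3∈{2,4}] in row 4, 2 fits only at r4c3 ⇒ r4c3=2.
Step 2. [r1c4∈{1}] r1c4's peers cover all but 1. So r1c4=1.
Step 3. [r3c4∈{4}] only 4 remains possible at r3c4 ⇒ r3c4=4.
Step 4. [r2c1∈{3}] r2c1 has the single candidate 3 ⇒ r2c1=3.
Step 5. [r2c4∈{2}] nothing but 2 survives at r2c4, so r2c4=2.
Step 6. [r2c3∈{4}] only 4 remains possible at r2c3, so r2c3=4.
Step 7. [r2c2∈{1}] r2c2 has the single candidate 1 ⇒ r2c2=1.
Step 8. [r3c1∈{2}] only 2 remains possible at r3c1. So r3c1=2.
Step 9. [r4c2∈{4}] r4c2 has the single candidate 4. So r4c2=4.
Step 10. [r3c2∈{3}] r3c2 has the single candidate 3 ⇒ r3c2=3.
Step 11. [r3c3∈{1}] r3c3's peers cover all but 1 ⇒ r3c3=1.

Answer: 4 2 3 1 / 3 1 4 2 / 2 3 1 4 / 1 4 2 3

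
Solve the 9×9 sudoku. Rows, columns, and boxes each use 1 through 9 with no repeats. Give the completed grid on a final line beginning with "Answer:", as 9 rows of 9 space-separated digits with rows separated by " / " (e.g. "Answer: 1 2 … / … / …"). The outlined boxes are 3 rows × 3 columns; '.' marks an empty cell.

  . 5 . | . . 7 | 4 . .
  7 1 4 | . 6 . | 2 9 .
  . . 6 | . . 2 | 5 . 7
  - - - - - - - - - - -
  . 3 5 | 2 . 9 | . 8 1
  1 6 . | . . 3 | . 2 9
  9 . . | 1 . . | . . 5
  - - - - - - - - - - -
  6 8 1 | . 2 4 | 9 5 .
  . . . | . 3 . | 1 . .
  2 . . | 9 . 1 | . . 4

Step 1. [r9c2∈{7}] r9c2's peers cover all but 7. So r9c2=7.
Step 2. [r5c7∈{7}] nothing but 7 survives at r5c7, so r5c7=7.
Step 3. [r8c4∈{5,6,7,8}] col 4 places 6 nowhere but r8c4. So r8c4=6.
Step 4. [r5c3∈{8}] r5c3 has the single candidate 8, so r5c3=8.
Step 5. [r7c9∈{3}] nothing but 3 survives at r7c9 ⇒ r7c9=3.
Step 6. [r6c8∈{3,4,6}] r6c8 is the only open cell in col 8 admitting 4 ⇒ r6c8=4.
Step 7. [r2c4∈{3,5,8}] row 2 places 3 nowhere but r2c4. So r2c4=3.
Step 8. [r1c4∈{8}] nothing but 8 survives at r1c4, so r1c4=8.
Step 9. [r9c7∈{6,8}] r9c7 is the only open cell in col 7 admitting 8, so r9c7=8.
Step 10. [r1c3∈{2,3,9}] r1c3 is the only open cell in row 1 admitting 2, so r1c3=2.
Step 11. [r4c5∈{4,7}] across row 4, 7 lands solely at r4c5, so r4c5=7.
Step 12. [r8c2∈{4,9}] col 2 places 4 nowhere but r8c2 ⇒ r8c2=4.
Step 13. [r9c5∈{5}] only 5 remains possible at r9c5. So r9c5=5.
Step 14. [r3c4∈{4}] only 4 remains possible at r3c4. So r3c4=4.
Step 15. [r6c6∈{6,8}] across col 6, 6 lands solely at r6c6 ⇒ r6c6=6.
Step 16. [r1c1∈{3}] r1c1 is down to just 3, so r1c1=3.
Step 17. [r1c5∈{1,9}] across row 1, 9 lands solely at r1c5. So r1c5=9.
Step 18. [r1c8∈{1,6}] in row 1, 1 fits only at r1c8 ⇒ r1c8=1.
Step 19. [r5c4∈{5}] nothing but 5 survives at r5c4 ⇒ r5c4=5.
Step 20. [r5c5∈{4}] r5c5's peers cover all but 4 ⇒ r5c5=4.
Step 21. [r4c7∈{6}] r4c7 is down to just 6, so r4c7=6.
Step 22. [r7c4∈{7}] r7c4 has the single candidate 7, so r7c4=7.
Step 23. [r9c3∈{3}] r9c3 is down to just 3, so r9c3=3.
Step 24. [r3c2∈{9}] nothing but 9 survives at r3c2. So r3c2=9.
Step 25. [r9c8∈{6}] only 6 remains possible at r9c8 ⇒ r9c8=6.
Step 26. [r6c3∈{7}] r6c3 is down to just 7. So r6c3=7.
Step 27. [r8c1∈{5}] r8c1 has the single candidate 5, so r8c1=5.
Step 28. [r1c9∈{6}] only 6 remains possible at r1c9 ⇒ r1c9=6.
Step 29. [r3c5∈{1}] nothing but 1 survives at r3c5 ⇒ r3c5=1.
Step 30. [r6c2∈{2}] r6c2's peers cover all but 2, so r6c2=2.
Step 31. [r8c3∈{9}] only 9 remains possible at r8c3. So r8c3=9.
Step 32. [r2c9∈{8}] r2c9 is down to just 8, so r2c9=8.
Step 33. [r3c1∈{8}] r3c1 has the single candidate 8 ⇒ r3c1=8.
Step 34. [r6c5∈{8}] only 8 remains possible at r6c5, so r6c5=8.
Step 35. [r6c7∈{3}] r6c7 is down to just 3. So r6c7=3.
Step 36. [r2c6∈{5}] r2c6's peers cover all but 5, so r2c6=5.
Step 37. [r8c6∈{8}] r8c6's peers cover all but 8 ⇒ r8c6=8.
Step 38. [r8c9∈{2}] r8c9's peers cover all but 2, so r8c9=2.
Step 39. [r4c1∈{4}] r4c1 is down to just 4, so r4c1=4.
Step 40. [r8c8∈{7}] r8c8's peers cover all but 7, so r8c8=7.
Step 41. [r3c8∈{3}] only 3 remains possible at r3c8. So r3c8=3.

Answer: 3 5 2 8 9 7 4 1 6 / 7 1 4 3 6 5 2 9 8 / 8 9 6 4 1 2 5 3 7 / 4 3 5 2 7 9 6 8 1 / 1 6 8 5 4 3 7 2 9 / 9 2 7 1 8 6 3 4 5 / 6 8 1 7 2 4 9 5 3 / 5 4 9 6 3 8 1 7 2 / 2 7 3 9 5 1 8 6 4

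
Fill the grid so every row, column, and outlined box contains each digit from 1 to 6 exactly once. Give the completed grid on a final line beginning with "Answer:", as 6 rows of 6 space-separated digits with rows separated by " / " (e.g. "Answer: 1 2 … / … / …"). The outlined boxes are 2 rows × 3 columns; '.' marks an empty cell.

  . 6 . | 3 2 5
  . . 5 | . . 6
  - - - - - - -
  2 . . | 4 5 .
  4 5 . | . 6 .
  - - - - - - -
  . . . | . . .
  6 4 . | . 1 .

Step 1. [r5c5∈{3,4}] col 5 places 3 nowhere but r5c5 ⇒ r5c5=3.
Step 2. [r6c6∈{2}] nothing but 2 survives at r6c6. So r6c6=2.
Step 3. [r1c1∈{1}] r1c1 has the single candidate 1. So r1c1=1.
Step 4. [r5c3∈{1,2}] in col 3, 2 fits only at r5c3 ⇒ r5c3=2.
Step 5. [r3c3∈{1,3,6}] 6 has one home in row 3: r3c3. So r3c3=6.
Step 6. [r4c3∈{1,3}] in col 3, 1 fits only at r4c3. So r4c3=1.
Step 7. [r3c2∈{3}] r3c2 has the single candidate 3. So r3c2=3.
Step 8. [r6c4∈{5}] r6c4 has the single candidate 5. So r6c4=5.
Step 9. [r3c6∈{1}] r3c6 is down to just 1, so r3c6=1.
Step 10. [r2c2∈{2}] r2c2's peers cover all but 2, so r2c2=2.
Step 11. [r4c4∈{2}] r4c4's peers cover all but 2. So r4c4=2.
Step 12. [r5c1∈{5}] r5c1 has the single candidate 5 ⇒ r5c1=5.
Step 13. [r5c6∈{4}] r5c6's peers cover all but 4. So r5c6=4.
Step 14. [r2c5∈{4}] only 4 remains possible at r2c5, so r2c5=4.
Step 15. [r2c4∈{1}] nothing but 1 survives at r2c4 ⇒ r2c4=1.
Step 16. [r2c1∈{3}] nothing but 3 survives at r2c1, so r2c1=3.
Step 17. [r6c3∈{3}] r6c3 is down to just 3, so r6c3=3.
Step 18. [r1c3∈{4}] r1c3 has the single candidate 4, so r1c3=4.
Step 19. [r5c4∈{6}] only 6 remains possible at r5c4 ⇒ r5c4=6.
Step 20. [r4c6∈{3}] r4c6 is down to just 3, so r4c6=3.
Step 21. [r5c2∈{1}] nothing but 1 survives at r5c2. So r5c2=1.

Answer: 1 6 4 3 2 5 / 3 2 5 1 4 6 / 2 3 6 4 5 1 / 4 5 1 2 6 3 / 5 1 2 6 3 4 / 6 4 3 5 1 2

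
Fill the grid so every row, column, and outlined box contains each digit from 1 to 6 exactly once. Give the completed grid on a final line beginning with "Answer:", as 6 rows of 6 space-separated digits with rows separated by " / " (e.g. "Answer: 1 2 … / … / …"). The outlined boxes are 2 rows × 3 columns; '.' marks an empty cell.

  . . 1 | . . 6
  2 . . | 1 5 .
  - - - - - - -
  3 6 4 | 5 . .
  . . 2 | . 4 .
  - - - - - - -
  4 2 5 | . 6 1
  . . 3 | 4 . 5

Step 1. [r1c5∈{2,3}] r1c5 is the only open cell in col 5 admitting 3, so r1c5=3.
Step 2. [r1c2∈{4,5}] row 1 places 4 nowhere but r1c2, so r1c2=4.
Step 3. [r6c2∈{1}] r6c2 is down to just 1. So r6c2=1.
Step 4. [r3c6∈{2}] r3c6 has the single candidate 2. So r3c6=2.
Step 5. [r5c4∈{3}] only 3 remains possible at r5c4 ⇒ r5c4=3.
Step 6. [r4c1∈{1,5}] in row 4, 1 fits only at r4c1 ⇒ r4c1=1.
Step 7. [r6c1∈{6}] r6c1's peers cover all but 6, so r6c1=6.
Step 8. [r6c5∈{2}] nothing but 2 survives at r6c5, so r6c5=2.
Step 9. [r2c2∈{3}] r2c2 has the single candidate 3. So r2c2=3.
Step 10. [r1c1∈{5}] r1c1 has the single candidate 5 ⇒ r1c1=5.
Step 11. [r3c5∈{1}] r3c5 is down to just 1. So r3c5=1.
Step 12. [r4c4∈{6}] r4c4 is down to just 6. So r4c4=6.
Step 13. [r2c3∈{6}] r2c3's peers cover all but 6. So r2c3=6.
Step 14. [r1c4∈{2}] nothing but 2 survives at r1c4, so r1c4=2.
Step 15. [r4c2∈{5}] r4c2's peers cover all but 5, so r4c2=5.
Step 16. [r4c6∈{3}] r4c6 has the single candidate 3, so r4c6=3.
Step 17. [r2c6∈{4}] r2c6's peers cover all but 4, so r2c6=4.

Answer: 5 4 1 2 3 6 / 2 3 6 1 5 4 / 3 6 4 5 1 2 / 1 5 2 6 4 3 / 4 2 5 3 6 1 / 6 1 3 4 2 5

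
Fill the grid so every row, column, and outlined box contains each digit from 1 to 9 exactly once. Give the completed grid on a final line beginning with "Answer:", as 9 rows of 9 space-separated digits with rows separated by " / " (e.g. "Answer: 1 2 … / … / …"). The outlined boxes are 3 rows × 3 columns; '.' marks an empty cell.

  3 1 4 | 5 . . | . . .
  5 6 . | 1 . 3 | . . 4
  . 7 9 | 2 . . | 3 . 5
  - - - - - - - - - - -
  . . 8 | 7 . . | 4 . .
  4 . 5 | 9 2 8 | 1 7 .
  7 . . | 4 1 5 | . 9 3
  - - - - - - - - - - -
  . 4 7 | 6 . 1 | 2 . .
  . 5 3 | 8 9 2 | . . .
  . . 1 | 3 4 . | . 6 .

Step 1. [r9c2∈{2,8,9}] r9c2 is the only open cell in col 2 admitting 8 ⇒ r9c2=8.
Step 2. [r8c7∈{7}] only 7 remains possible at r8c7. So r8c7=7.
Step 3. [r1c9∈{2,6,7,8,9}] 7 has one home in col 9: r1c9 ⇒ r1c9=7.
Step 4. [r4c6∈{6}] r4c6's peers cover all but 6 ⇒ r4c6=6.
Step 5. [r1c7∈{6,8,9}] 6 has one home in box 3: r1c7 ⇒ r1c7=6.
Step 6. [r6c2∈{2}] only 2 remains possible at r6c2. So r6c2=2.
Step 7. [r1c8∈{2,8}] r1c8 is the only open cell in row 1 admitting 2 ⇒ r1c8=2.
Step 8. [r2c8∈{8}] r2c8 has the single candidate 8 ⇒ r2c8=8.
Step 9. [r7c1∈{9}] r7c1 has the single candidate 9. So r7c1=9.
Step 10. [r9c7∈{5,9}] in row 9, 5 fits only at r9c7. So r9c7=5.
Step 11. [r8c8∈{1,4}] across row 8, 4 lands solely at r8c8 ⇒ r8c8=4.
Step 12. [r4c5∈{3}] nothing but 3 survives at r4c5, so r4c5=3.
Step 13. [r3c1∈{8}] only 8 remains possible at r3c1 ⇒ r3c1=8.
Step 14. [r7c8∈{3}] r7c8 has the single candidate 3, so r7c8=3.
Step 15. [r2c7∈{9}] r2c7 is down to just 9 ⇒ r2c7=9.
Step 16. [r7c9∈{8}] r7c9 has the single candidate 8, so r7c9=8.
Step 17. [r6c7∈{8}] r6c7 has the single candidate 8. So r6c7=8.
Step 18. [r9c9∈{9}] r9c9 has the single candidate 9 ⇒ r9c9=9.
Step 19. [r8c9∈{1}] r8c9 is down to just 1. So r8c9=1.
Step 20. [r5c9∈{6}] r5c9 is down to just 6 ⇒ r5c9=6.
Step 21. [r8c1∈{6}] nothing but 6 survives at r8c1. So r8c1=6.
Step 22. [r9c1∈{2}] r9c1 is down to just 2, so r9c1=2.
Step 23. [r3c8∈{1}] nothing but 1 survives at r3c8. So r3c8=1.
Step 24. [r4c2∈{9}] only 9 remains possible at r4c2. So r4c2=9.
Step 25. [r5c2∈{3}] only 3 remains possible at r5c2. So r5c2=3.
Step 26. [r3c6∈{4}] only 4 remains possible at r3c6 ⇒ r3c6=4.
Step 27. [r4c8∈{5}] nothing but 5 survives at r4c8 ⇒ r4c8=5.
Step 28. [r1c5∈{8}] only 8 remains possible at r1c5. So r1c5=8.
Step 29. [r1c6∈{9}] nothing but 9 survives at r1c6. So r1c6=9.
Step 30. [r9c6∈{7}] r9c6 has the single candidate 7. So r9c6=7.
Step 31. [r3c5∈{6}] r3c5 is down to just 6. So r3c5=6.
Step 32. [r2c3∈{2}] nothing but 2 survives at r2c3. So r2c3=2.
Step 33. [r2c5∈{7}] r2c5's peers cover all but 7, so r2c5=7.
Step 34. [r4c1∈{1}] only 1 remains possible at r4c1, so r4c1=1.
Step 35. [r4c9∈{2}] nothing but 2 survives at r4c9. So r4c9=2.
Step 36. [r6c3∈{6}] only 6 remains possible at r6c3 ⇒ r6c3=6.
Step 37. [r7c5∈{5}] r7c5 has the single candidate 5, so r7c5=5.

Answer: 3 1 4 5 8 9 6 2 7 / 5 6 2 1 7 3 9 8 4 / 8 7 9 2 6 4 3 1 5 / 1 9 8 7 3 6 4 5 2 / 4 3 5 9 2 8 1 7 6 / 7 2 6 4 1 5 8 9 3 / 9 4 7 6 5 1 2 3 8 / 6 5 3 8 9 2 7 4 1 / 2 8 1 3 4 7 5 6 9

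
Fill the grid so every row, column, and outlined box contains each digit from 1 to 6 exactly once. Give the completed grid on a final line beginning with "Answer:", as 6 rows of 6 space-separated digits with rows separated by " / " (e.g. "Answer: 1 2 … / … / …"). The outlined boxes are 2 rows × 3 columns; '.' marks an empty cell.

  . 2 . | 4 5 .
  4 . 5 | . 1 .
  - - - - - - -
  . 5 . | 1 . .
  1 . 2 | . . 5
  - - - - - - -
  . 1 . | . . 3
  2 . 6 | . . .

Step 1. [r6c5∈{4}] nothing but 4 survives at r6c5 ⇒ r6c5=4.
Step 2. [r2c4∈{2,3,6}] box 2 places 3 nowhere but r2c4 ⇒ r2c4=3.
Step 3. [r4c4∈{6}] nothing but 6 survives at r4c4 ⇒ r4c4=6.
Step 4. [r1c6∈{6}] r1c6 is down to just 6 ⇒ r1c6=6.
Step 5. [r4c2∈{3,4}] 4 has one home in row 4: r4c2 ⇒ r4c2=4.
Step 6. [r3c3∈{3}] r3c3 has the single candidate 3 ⇒ r3c3=3.
Step 7. [r5c4∈{2,5}] col 4 places 2 nowhere but r5c4 ⇒ r5c4=2.
Step 8. [r3c6∈{2,4}] row 3 places 4 nowhere but r3c6, so r3c6=4.
Step 9. [r5c1∈{5}] r5c1 has the single candidate 5. So r5c1=5.
Step 10. [r5c3∈{4}] only 4 remains possible at r5c3 ⇒ r5c3=4.
Step 11. [r4c5∈{3}] r4c5 has the single candidate 3, so r4c5=3.
Step 12. [r5c5∈{6}] r5c5 has the single candidate 6. So r5c5=6.
Step 13. [r6c6∈{1}] r6c6's peers cover all but 1. So r6c6=1.
Step 14. [r3c1∈{6}] r3c1 has the single candidate 6 ⇒ r3c1=6.
Step 15. [r1c1∈{3}] nothing but 3 survives at r1c1. So r1c1=3.
Step 16. [r2c6∈{2}] r2c6's peers cover all but 2. So r2c6=2.
Step 17. [r3c5∈{2}] r3c5 has the single candidate 2, so r3c5=2.
Step 18. [r2c2∈{6}] r2c2 is down to just 6 ⇒ r2c2=6.
Step 19. [r6c2∈{3}] r6c2 has the single candidate 3. So r6c2=3.
Step 20. [r6c4∈{5}] r6c4 has the single candidate 5 ⇒ r6c4=5.
Step 21. [r1c3∈{1}] r1c3 is down to just 1 ⇒ r1c3=1.

Answer: 3 2 1 4 5 6 / 4 6 5 3 1 2 / 6 5 3 1 2 4 / 1 4 2 6 3 5 / 5 1 4 2 6 3 / 2 3 6 5 4 1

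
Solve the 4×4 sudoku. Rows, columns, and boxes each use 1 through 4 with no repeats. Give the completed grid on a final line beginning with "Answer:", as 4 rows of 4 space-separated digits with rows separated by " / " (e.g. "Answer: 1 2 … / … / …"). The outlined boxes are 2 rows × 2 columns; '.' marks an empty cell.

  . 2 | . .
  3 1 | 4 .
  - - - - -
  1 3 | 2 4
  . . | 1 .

Step 1. [r1c1∈{4}] nothing but 4 survives at r1c1. So r1c1=4.
Step 2. [r4c4∈{3}] r4c4 is down to just 3 ⇒ r4c4=3.
Step 3. [r4c1∈{2}] r4c1 is down to just 2. So r4c1=2.
Step 4. [r1c4∈{1}] r1c4's peers cover all but 1, so r1c4=1.
Step 5. [r4c2∈{4}] r4c2 has the single candidate 4 ⇒ r4c2=4.
Step 6. [r1c3∈{3}] r1c3 has the single candidate 3. So r1c3=3.
Step 7. [r2c4∈{2}] only 2 remains possible at r2c4, so r2c4=2.

Answer: 4 2 3 1 / 3 1 4 2 / 1 3 2 4 / 2 4 1 3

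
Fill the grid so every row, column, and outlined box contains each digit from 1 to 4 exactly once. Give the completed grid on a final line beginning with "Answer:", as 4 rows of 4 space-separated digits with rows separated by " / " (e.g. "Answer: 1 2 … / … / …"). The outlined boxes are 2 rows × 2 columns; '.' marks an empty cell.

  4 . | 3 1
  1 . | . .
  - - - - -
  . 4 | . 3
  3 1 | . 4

Step 1. [r2c4∈{2}] r2c4's peers cover all but 2, so r2c4=2.
Step 2. [r3c1∈{2}] r3c1's peers cover all but 2. So r3c1=2.
Step 3. [r2c3∈{4}] r2c3 is down to just 4, so r2c3=4.
Step 4. [r4c3∈{2}] r4c3 has the single candidate 2. So r4c3=2.
Step 5. [r1c2∈{2}] r1c2 is down to just 2. So r1c2=2.
Step 6. [r2c2∈{3}] nothing but 3 survives at r2c2. So r2c2=3.
Step 7. [r3c3∈{1}] only 1 remains possible at r3c3, so r3c3=1.

Answer: 4 2 3 1 / 1 3 4 2 / 2 4 1 3 / 3 1 2 4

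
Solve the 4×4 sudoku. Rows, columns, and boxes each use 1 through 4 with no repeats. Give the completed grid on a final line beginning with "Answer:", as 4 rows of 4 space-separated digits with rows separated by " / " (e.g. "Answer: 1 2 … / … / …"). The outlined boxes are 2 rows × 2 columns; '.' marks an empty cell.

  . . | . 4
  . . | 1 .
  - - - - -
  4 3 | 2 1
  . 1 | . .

Step 1. [r2c4∈{2,3}] 2 has one home in col 4: r2c4, so r2c4=2.
Step 2. [r1c1∈{1,2,3}] r1c1 is the only open cell in row 1 admitting 1. So r1c1=1.
Step 3. [r4c4∈{3}] r4c4's peers cover all but 3, so r4c4=3.
Step 4. [r4c1∈{2}] only 2 remains possible at r4c1 ⇒ r4c1=2.
Step 5. [r2c2∈{4}] only 4 remains possible at r2c2, so r2c2=4.
Step 6. [r2c1∈{3}] nothing but 3 survives at r2c1 ⇒ r2c1=3.
Step 7. [r1c2∈{2}] nothing but 2 survives at r1c2 ⇒ r1c2=2.
Step 8. [r4c3∈{4}] nothing but 4 survives at r4c3 ⇒ r4c3=4.
Step 9. [r1c3∈{3}] r1c3 is down to just 3 ⇒ r1c3=3.

Answer: 1 2 3 4 / 3 4 1 2 / 4 3 2 1 / 2 1 4 3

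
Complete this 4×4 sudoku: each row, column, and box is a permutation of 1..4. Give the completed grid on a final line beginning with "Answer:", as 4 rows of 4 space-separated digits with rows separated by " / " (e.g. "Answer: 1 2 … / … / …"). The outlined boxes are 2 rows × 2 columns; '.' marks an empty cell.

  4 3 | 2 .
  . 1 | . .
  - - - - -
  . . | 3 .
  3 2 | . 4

Step 1. [r1c4∈{1}] nothing but 1 survives at r1c4, so r1c4=1.
Step 2. [r3c4∈{2}] r3c4 is down to just 2, so r3c4=2.
Step 3. [r2c3∈{4}] r2c3 is down to just 4, so r2c3=4.
Step 4. [r3c2∈{4}] only 4 remains possible at r3c2. So r3c2=4.
Step 5. [r2c4∈{3}] nothing but 3 survives at r2c4 ⇒ r2c4=3.
Step 6. [r2c1∈{2}] r2c1's peers cover all but 2 ⇒ r2c1=2.
Step 7. [r3c1∈{1}] r3c1 is down to just 1 ⇒ r3c1=1.
Step 8. [r4c3∈{1}] r4c3 has the single candidate 1 ⇒ r4c3=1.

Answer: 4 3 2 1 / 2 1 4 3 / 1 4 3 2 / 3 2 1 4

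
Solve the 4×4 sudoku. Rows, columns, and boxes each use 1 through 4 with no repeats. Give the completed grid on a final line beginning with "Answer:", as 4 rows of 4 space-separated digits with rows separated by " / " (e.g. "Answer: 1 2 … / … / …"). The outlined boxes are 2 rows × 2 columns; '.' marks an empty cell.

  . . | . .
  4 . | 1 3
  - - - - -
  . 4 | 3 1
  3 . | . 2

Step 1. [r1c3∈{2,4}] across col 3, 2 lands solely at r1c3. So r1c3=2.
Step 2. [r1c2∈{1,3}] row 1 places 3 nowhere but r1c2 ⇒ r1c2=3.
Step 3. [r1c4∈{4}] r1c4 has the single candidate 4. So r1c4=4.
Step 4. [r4c3∈{4}] only 4 remains possible at r4c3. So r4c3=4.
Step 5. [r4c2∈{1}] nothing but 1 survives at r4c2 ⇒ r4c2=1.
Step 6. [r3c1∈{2}] nothing but 2 survives at r3c1. So r3c1=2.
Step 7. [r1c1∈{1}] only 1 remains possible at r1c1, so r1c1=1.
Step 8. [r2c2∈{2}] nothing but 2 survives at r2c2. So r2c2=2.

Answer: 1 3 2 4 / 4 2 1 3 / 2 4 3 1 / 3 1 4 2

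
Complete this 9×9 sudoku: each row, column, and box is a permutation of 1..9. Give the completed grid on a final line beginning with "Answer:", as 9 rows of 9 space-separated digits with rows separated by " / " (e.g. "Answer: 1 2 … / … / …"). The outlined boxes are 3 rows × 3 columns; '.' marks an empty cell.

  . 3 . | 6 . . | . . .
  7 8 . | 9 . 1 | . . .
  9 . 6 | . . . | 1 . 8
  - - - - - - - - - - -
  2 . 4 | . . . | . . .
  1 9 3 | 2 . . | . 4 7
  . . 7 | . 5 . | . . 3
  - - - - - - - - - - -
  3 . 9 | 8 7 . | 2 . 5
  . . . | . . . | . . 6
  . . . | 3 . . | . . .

Step 1. [r6c2∈{6}] nothing but 6 survives at r6c2 ⇒ r6c2=6.
Step 2. [r6c8∈{1,2,8,9}] row 6 places 2 nowhere but r6c8. So r6c8=2.
Step 3. [r5c7∈{5,6,8}] 5 has one home in row 5: r5c7. So r5c7=5.
Step 4. [r9c1∈{4,5,6,8}] across col 1, 6 lands solely at r9c1. So r9c1=6.
Step 5. [r7c8∈{1}] only 1 remains possible at r7c8. So r7c8=1.
Step 6. [r7c2∈{4}] only 4 remains possible at r7c2, so r7c2=4.
Step 7. [r1c1∈{4,5}] r1c1 is the only open cell in col 1 admitting 4, so r1c1=4.
Step 8. [r8c1∈{5,8}] r8c1 is the only open cell in col 1 admitting 5 ⇒ r8c1=5.
Step 9. [r3c4∈{4,5,7}] col 4 places 5 nowhere but r3c4, so r3c4=5.
Step 10. [r3c2∈{2}] r3c2's peers cover all but 2. So r3c2=2.
Step 11. [r6c4∈{1,4}] in row 6, 1 fits only at r6c4, so r6c4=1.
Step 12. [r6c6∈{4,8,9}] r6c6 is the only open cell in row 6 admitting 4 ⇒ r6c6=4.
Step 13. [r6c7∈{8,9}] 9 has one home in row 6: r6c7 ⇒ r6c7=9.
Step 14. [r1c7∈{7}] r1c7 is down to just 7. So r1c7=7.
Step 15. [r3c8∈{3}] r3c8 is down to just 3, so r3c8=3.
Step 16. [r4c6∈{3,6,7,8,9}] across col 6, 3 lands solely at r4c6 ⇒ r4c6=3.
Step 17. [r4c5∈{6,8,9}] r4c5 is the only open cell in row 4 admitting 9. So r4c5=9.
Step 18. [r1c3∈{1,5}] r1c3 is the only open cell in row 1 admitting 1 ⇒ r1c3=1.
Step 19. [r8c4∈{4}] r8c4's peers cover all but 4 ⇒ r8c4=4.
Step 20. [r1c8∈{5,9}] across row 1, 5 lands solely at r1c8, so r1c8=5.
Step 21. [r5c5∈{6,8}] in col 5, 6 fits only at r5c5, so r5c5=6.
Step 22. [r1c5∈{2,8}] across col 5, 8 lands solely at r1c5. So r1c5=8.
Step 23. [r1c6∈{2}] r1c6 has the single candidate 2 ⇒ r1c6=2.
Step 24. [r2c8∈{6}] r2c8's peers cover all but 6, so r2c8=6.
Step 25. [r4c8∈{8}] only 8 remains possible at r4c8 ⇒ r4c8=8.
Step 26. [r2c7∈{4}] r2c7 has the single candidate 4, so r2c7=4.
Step 27. [r8c6∈{9}] r8c6's peers cover all but 9. So r8c6=9.
Step 28. [r9c8∈{7,9}] in col 8, 9 fits only at r9c8, so r9c8=9.
Step 29. [r9c7∈{8}] nothing but 8 survives at r9c7. So r9c7=8.
Step 30. [r9c3∈{2}] r9c3 has the single candidate 2 ⇒ r9c3=2.
Step 31. [r9c2∈{1,7}] in row 9, 7 fits only at r9c2. So r9c2=7.
Step 32. [r9c5∈{1}] r9c5 is down to just 1 ⇒ r9c5=1.
Step 33. [r9c9∈{4}] only 4 remains possible at r9c9. So r9c9=4.
Step 34. [r3c5∈{4}] r3c5's peers cover all but 4, so r3c5=4.
Step 35. [r4c7∈{6}] r4c7 has the single candidate 6, so r4c7=6.
Step 36. [r4c4∈{7}] r4c4's peers cover all but 7. So r4c4=7.
Step 37. [r7c6∈{6}] r7c6 has the single candidate 6. So r7c6=6.
Step 38. [r9c6∈{5}] nothing but 5 survives at r9c6, so r9c6=5.
Step 39. [r8c2∈{1}] r8c2's peers cover all but 1. So r8c2=1.
Step 40. [r5c6∈{8}] r5c6 is down to just 8 ⇒ r5c6=8.
Step 41. [r2c5∈{3}] r2c5 is down to just 3. So r2c5=3.
Step 42. [r4c9∈{1}] r4c9 has the single candidate 1 ⇒ r4c9=1.
Step 43. [r1c9∈{9}] nothing but 9 survives at r1c9. So r1c9=9.
Step 44. [r2c9∈{2}] only 2 remains possible at r2c9, so r2c9=2.
Step 45. [r4c2∈{5}] r4c2 is down to just 5, so r4c2=5.
Step 46. [r6c1∈{8}] only 8 remains possible at r6c1 ⇒ r6c1=8.
Step 47. [r8c3∈{8}] r8c3 has the single candidate 8, so r8c3=8.
Step 48. [r3c6∈{7}] only 7 remains possible at r3c6, so r3c6=7.
Step 49. [r8c5∈{2}] r8c5 is down to just 2, so r8c5=2.
Step 50. [r8c8∈{7}] r8c8 is down to just 7 ⇒ r8c8=7.
Step 51. [r8c7∈{3}] r8c7's peers cover all but 3 ⇒ r8c7=3.
Step 52. [r2c3∈{5}] r2c3's peers cover all but 5, so r2c3=5.

Answer: 4 3 1 6 8 2 7 5 9 / 7 8 5 9 3 1 4 6 2 / 9 2 6 5 4 7 1 3 8 / 2 5 4 7 9 3 6 8 1 / 1 9 3 2 6 8 5 4 7 / 8 6 7 1 5 4 9 2 3 / 3 4 9 8 7 6 2 1 5 / 5 1 8 4 2 9 3 7 6 / 6 7 2 3 1 5 8 9 4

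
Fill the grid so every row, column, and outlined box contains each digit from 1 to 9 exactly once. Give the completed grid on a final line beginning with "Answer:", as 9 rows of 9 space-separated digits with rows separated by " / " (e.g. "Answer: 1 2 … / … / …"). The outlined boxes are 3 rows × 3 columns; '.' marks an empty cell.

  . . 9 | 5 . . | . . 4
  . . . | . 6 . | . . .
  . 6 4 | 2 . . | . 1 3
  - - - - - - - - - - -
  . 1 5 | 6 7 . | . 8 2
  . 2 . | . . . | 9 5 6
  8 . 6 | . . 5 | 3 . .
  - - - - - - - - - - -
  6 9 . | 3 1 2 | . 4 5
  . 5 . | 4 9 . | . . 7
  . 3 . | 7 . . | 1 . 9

Step 1. [r3c5∈{8}] r3c5's peers cover all but 8 ⇒ r3c5=8.
Step 2. [r2c6∈{1,3,4,7,9}] 4 has one home in row 2: r2c6. So r2c6=4.
Step 3. [r2c9∈{8}] r2c9 has the single candidate 8. So r2c9=8.
Step 4. [r2c2∈{7}] r2c2 has the single candidate 7. So r2c2=7.
Step 5. [r9c1∈{2,4}] across row 9, 4 lands solely at r9c1. So r9c1=4.
Step 6. [r1c5∈{3}] nothing but 3 survives at r1c5. So r1c5=3.
Step 7. [r3c6∈{7,9}] row 3 places 9 nowhere but r3c6 ⇒ r3c6=9.
Step 8. [r2c4∈{1}] nothing but 1 survives at r2c4. So r2c4=1.
Step 9. [r8c3∈{1,2,8}] r8c3 is the only open cell in col 3 admitting 1. So r8c3=1.
Step 10. [r8c1∈{2}] nothing but 2 survives at r8c1. So r8c1=2.
Step 11. [r9c8∈{2,6}] row 9 places 2 nowhere but r9c8 ⇒ r9c8=2.
Step 12. [r1c7∈{2,6,7}] r1c7 is the only open cell in row 1 admitting 2, so r1c7=2.
Step 13. [r8c7∈{6,8}] in col 7, 6 fits only at r8c7 ⇒ r8c7=6.
Step 14. [r5c1∈{3,7}] col 1 places 7 nowhere but r5c1, so r5c1=7.
Step 15. [r5c3∈{3}] nothing but 3 survives at r5c3. So r5c3=3.
Step 16. [r3c7∈{5,7}] 7 has one home in row 3: r3c7 ⇒ r3c7=7.
Step 17. [r9c3∈{8}] nothing but 8 survives at r9c3, so r9c3=8.
Step 18. [r6c2∈{4}] r6c2 is down to just 4, so r6c2=4.
Step 19. [r8c6∈{8}] nothing but 8 survives at r8c6, so r8c6=8.
Step 20. [r2c7∈{5}] only 5 remains possible at r2c7 ⇒ r2c7=5.
Step 21. [r5c5∈{4}] only 4 remains possible at r5c5, so r5c5=4.
Step 22. [r7c3∈{7}] r7c3 has the single candidate 7, so r7c3=7.
Step 23. [r8c8∈{3}] nothing but 3 survives at r8c8, so r8c8=3.
Step 24. [r4c6∈{3}] only 3 remains possible at r4c6. So r4c6=3.
Step 25. [r1c2∈{8}] r1c2's peers cover all but 8, so r1c2=8.
Step 26. [r6c8∈{7}] only 7 remains possible at r6c8 ⇒ r6c8=7.
Step 27. [r1c1∈{1}] nothing but 1 survives at r1c1 ⇒ r1c1=1.
Step 28. [r7c7∈{8}] r7c7 has the single candidate 8. So r7c7=8.
Step 29. [r2c8∈{9}] r2c8 is down to just 9, so r2c8=9.
Step 30. [r2c3∈{2}] r2c3 has the single candidate 2. So r2c3=2.
Step 31. [r5c4∈{8}] nothing but 8 survives at r5c4, so r5c4=8.
Step 32. [r2c1∈{3}] only 3 remains possible at r2c1. So r2c1=3.
Step 33. [r6c4∈{9}] nothing but 9 survives at r6c4. So r6c4=9.
Step 34. [r1c6∈{7}] only 7 remains possible at r1c6. So r1c6=7.
Step 35. [r6c9∈{1}] r6c9's peers cover all but 1. So r6c9=1.
Step 36. [r6c5∈{2}] r6c5 is down to just 2, so r6c5=2.
Step 37. [r3c1∈{5}] nothing but 5 survives at r3c1 ⇒ r3c1=5.
Step 38. [r1c8∈{6}] only 6 remains possible at r1c8, so r1c8=6.
Step 39. [r5c6∈{1}] r5c6 is down to just 1 ⇒ r5c6=1.
Step 40. [r9c6∈{6}] r9c6's peers cover all but 6, so r9c6=6.
Step 41. [r9c5∈{5}] r9c5 is down to just 5. So r9c5=5.
Step 42. [r4c7∈{4}] only 4 remains possible at r4c7. So r4c7=4.
Step 43. [r4c1∈{9}] only 9 remains possible at r4c1 ⇒ r4c1=9.

Answer: 1 8 9 5 3 7 2 6 4 / 3 7 2 1 6 4 5 9 8 / 5 6 4 2 8 9 7 1 3 / 9 1 5 6 7 3 4 8 2 / 7 2 3 8 4 1 9 5 6 / 8 4 6 9 2 5 3 7 1 / 6 9 7 3 1 2 8 4 5 / 2 5 1 4 9 8 6 3 7 / 4 3 8 7 5 6 1 2 9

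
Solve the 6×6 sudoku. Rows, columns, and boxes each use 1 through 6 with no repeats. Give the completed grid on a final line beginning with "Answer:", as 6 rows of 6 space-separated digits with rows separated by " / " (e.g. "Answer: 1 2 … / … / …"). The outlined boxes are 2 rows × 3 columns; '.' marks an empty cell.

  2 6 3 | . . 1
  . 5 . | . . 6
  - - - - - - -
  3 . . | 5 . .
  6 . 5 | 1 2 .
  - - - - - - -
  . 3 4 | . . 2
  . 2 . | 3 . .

Step 1. [r3c6∈{4}] r3c6's peers cover all but 4 ⇒ r3c6=4.
Step 2. [r6c5∈{1,4,5,6}] row 6 places 4 nowhere but r6c5, so r6c5=4.
Step 3. [r2c3∈{1}] r2c3 is down to just 1 ⇒ r2c3=1.
Step 4. [r5c5∈{1,5,6}] r5c5 is the only open cell in col 5 admitting 1, so r5c5=1.
Step 5. [r5c1∈{5}] only 5 remains possible at r5c1 ⇒ r5c1=5.
Step 6. [r1c4∈{4}] r1c4 has the single candidate 4, so r1c4=4.
Step 7. [r6c6∈{5}] only 5 remains possible at r6c6 ⇒ r6c6=5.
Step 8. [r3c5∈{6}] only 6 remains possible at r3c5 ⇒ r3c5=6.
Step 9. [r5c4∈{6}] r5c4 is down to just 6 ⇒ r5c4=6.
Step 10. [r3c2∈{1}] r3c2 has the single candidate 1 ⇒ r3c2=1.
Step 11. [r4c6∈{3}] r4c6 is down to just 3, so r4c6=3.
Step 12. [r6c3∈{6}] nothing but 6 survives at r6c3 ⇒ r6c3=6.
Step 13. [r2c4∈{2}] r2c4 is down to just 2 ⇒ r2c4=2.
Step 14. [r2c5∈{3}] only 3 remains possible at r2c5. So r2c5=3.
Step 15. [r1c5∈{5}] r1c5 is down to just 5, so r1c5=5.
Step 16. [r2c1∈{4}] nothing but 4 survives at r2c1, so r2c1=4.
Step 17. [r3c3∈{2}] nothing but 2 survives at r3c3. So r3c3=2.
Step 18. [r4c2∈{4}] nothing but 4 survives at r4c2 ⇒ r4c2=4.
Step 19. [r6c1∈{1}] only 1 remains possible at r6c1, so r6c1=1.

Answer: 2 6 3 4 5 1 / 4 5 1 2 3 6 / 3 1 2 5 6 4 / 6 4 5 1 2 3 / 5 3 4 6 1 2 / 1 2 6 3 4 5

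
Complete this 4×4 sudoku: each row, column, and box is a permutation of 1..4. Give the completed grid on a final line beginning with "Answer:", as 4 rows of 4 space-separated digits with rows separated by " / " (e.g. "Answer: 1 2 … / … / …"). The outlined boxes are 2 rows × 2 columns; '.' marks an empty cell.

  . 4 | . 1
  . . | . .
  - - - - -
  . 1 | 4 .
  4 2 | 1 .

Step 1. [r2c2∈{3}] r2c2's peers cover all but 3, so r2c2=3.
Step 2. [r2c3∈{2}] r2c3 is down to just 2, so r2c3=2.
Step 3. [r3c4∈{2,3}] r3c4 is the only open cell in row 3 admitting 2 ⇒ r3c4=2.
Step 4. [r1c3∈{3}] nothing but 3 survives at r1c3 ⇒ r1c3=3.
Step 5. [r2c1∈{1}] nothing but 1 survives at r2c1, so r2c1=1.
Step 6. [r4c4∈{3}] r4c4 has the single candidate 3, so r4c4=3.
Step 7. [r3c1∈{3}] r3c1 has the single candidate 3. So r3c1=3.
Step 8. [r1c1∈{2}] r1c1 has the single candidate 2. So r1c1=2.
Step 9. [r2c4∈{4}] only 4 remains possible at r2c4 ⇒ r2c4=4.

Answer: 2 4 3 1 / 1 3 2 4 / 3 1 4 2 / 4 2 1 3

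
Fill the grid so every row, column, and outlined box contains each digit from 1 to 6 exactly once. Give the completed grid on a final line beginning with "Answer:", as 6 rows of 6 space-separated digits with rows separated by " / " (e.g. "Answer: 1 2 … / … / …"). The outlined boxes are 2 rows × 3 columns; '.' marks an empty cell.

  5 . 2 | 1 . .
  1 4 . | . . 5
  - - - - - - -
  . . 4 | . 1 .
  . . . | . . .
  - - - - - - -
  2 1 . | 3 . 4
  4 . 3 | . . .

Step 1. [r2c5∈{2,3,6}] across row 2, 3 lands solely at r2c5, so r2c5=3.
Step 2. [r1c6∈{6}] r1c6's peers cover all but 6 ⇒ r1c6=6.
Step 3. [r4c4∈{2,4,5,6}] col 4 places 4 nowhere but r4c4. So r4c4=4.
Step 4. [r4c3∈{1,5,6}] 1 has one home in row 4: r4c3. So r4c3=1.
Step 5. [r5c3∈{5,6}] across col 3, 5 lands solely at r5c3. So r5c3=5.
Step 6. [r6c2∈{6}] r6c2's peers cover all but 6 ⇒ r6c2=6.
Step 7. [r3c4∈{2,5,6}] 6 has one home in col 4: r3c4. So r3c4=6.
Step 8. [r3c1∈{3}] r3c1's peers cover all but 3. So r3c1=3.
Step 9. [r3c6∈{2}] nothing but 2 survives at r3c6. So r3c6=2.
Step 10. [r6c4∈{2,5}] col 4 places 5 nowhere but r6c4, so r6c4=5.
Step 11. [r4c5∈{5}] r4c5 has the single candidate 5, so r4c5=5.
Step 12. [r4c2∈{2}] only 2 remains possible at r4c2, so r4c2=2.
Step 13. [r6c6∈{1}] r6c6 has the single candidate 1 ⇒ r6c6=1.
Step 14. [r1c5∈{4}] nothing but 4 survives at r1c5 ⇒ r1c5=4.
Step 15. [r3c2∈{5}] r3c2 has the single candidate 5, so r3c2=5.
Step 16. [r2c3∈{6}] r2c3 has the single candidate 6 ⇒ r2c3=6.
Step 17. [r6c5∈{2}] only 2 remains possible at r6c5 ⇒ r6c5=2.
Step 18. [r5c5∈{6}] nothing but 6 survives at r5c5. So r5c5=6.
Step 19. [r4c6∈{3}] r4c6's peers cover all but 3. So r4c6=3.
Step 20. [r2c4∈{2}] r2c4's peers cover all but 2. So r2c4=2.
Step 21. [r4c1∈{6}] nothing but 6 survives at r4c1. So r4c1=6.
Step 22. [r1c2∈{3}] r1c2 has the single candidate 3, so r1c2=3.

Answer: 5 3 2 1 4 6 / 1 4 6 2 3 5 / 3 5 4 6 1 2 / 6 2 1 4 5 3 / 2 1 5 3 6 4 / 4 6 3 5 2 1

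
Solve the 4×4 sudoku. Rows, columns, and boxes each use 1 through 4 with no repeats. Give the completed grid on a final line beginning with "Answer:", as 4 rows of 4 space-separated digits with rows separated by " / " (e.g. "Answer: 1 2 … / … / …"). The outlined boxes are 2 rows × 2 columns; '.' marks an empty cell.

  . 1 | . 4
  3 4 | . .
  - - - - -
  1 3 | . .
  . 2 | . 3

Step 1. [r2c4∈{1,2}] col 4 places 1 nowhere but r2c4, so r2c4=1.
Step 2. [r2c3∈{2}] r2c3 is down to just 2. So r2c3=2.
Step 3. [r4c1∈{4}] r4c1's peers cover all but 4 ⇒ r4c1=4.
Step 4. [r1c1∈{2}] nothing but 2 survives at r1c1, so r1c1=2.
Step 5. [r4c3∈{1}] r4c3 has the single candidate 1, so r4c3=1.
Step 6. [r3c3∈{4}] r3c3 is down to just 4 ⇒ r3c3=4.
Step 7. [r3c4∈{2}] nothing but 2 survives at r3c4, so r3c4=2.
Step 8. [r1c3∈{3}] r1c3's peers cover all but 3, so r1c3=3.

Answer: 2 1 3 4 / 3 4 2 1 / 1 3 4 2 / 4 2 1 3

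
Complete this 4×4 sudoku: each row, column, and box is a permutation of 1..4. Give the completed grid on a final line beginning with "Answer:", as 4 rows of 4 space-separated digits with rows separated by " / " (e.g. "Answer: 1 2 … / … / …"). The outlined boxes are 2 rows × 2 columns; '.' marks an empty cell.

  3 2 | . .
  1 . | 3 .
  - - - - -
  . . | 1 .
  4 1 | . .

Step 1. [r3c4∈{2,3,4}] across row 3, 4 lands solely at r3c4. So r3c4=4.
Step 2. [r4c3∈{2}] only 2 remains possible at r4c3. So r4c3=2.
Step 3. [r1c4∈{1}] r1c4's peers cover all but 1. So r1c4=1.
Step 4. [r4c4∈{3}] r4c4's peers cover all but 3 ⇒ r4c4=3.
Step 5. [r1c3∈{4}] only 4 remains possible at r1c3 ⇒ r1c3=4.
Step 6. [r2c4∈{2}] only 2 remains possible at r2c4. So r2c4=2.
Step 7. [r3c2∈{3}] r3c2 has the single candidate 3. So r3c2=3.
Step 8. [r3c1∈{2}] r3c1's peers cover all but 2 ⇒ r3c1=2.
Step 9. [r2c2∈{4}] only 4 remains possible at r2c2. So r2c2=4.

Answer: 3 2 4 1 / 1 4 3 2 / 2 3 1 4 / 4 1 2 3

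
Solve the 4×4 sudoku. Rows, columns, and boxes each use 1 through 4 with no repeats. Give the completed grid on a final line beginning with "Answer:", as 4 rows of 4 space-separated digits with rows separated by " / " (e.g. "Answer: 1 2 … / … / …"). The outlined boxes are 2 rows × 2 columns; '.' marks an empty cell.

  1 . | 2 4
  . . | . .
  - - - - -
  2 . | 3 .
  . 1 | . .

Step 1. [r2c4∈{1,3}] in col 4, 3 fits only at r2c4. So r2c4=3.
Step 2. [r2c1∈{4}] nothing but 4 survives at r2c1. So r2c1=4.
Step 3. [r3c4∈{1}] r3c4 is down to just 1. So r3c4=1.
Step 4. [r4c4∈{2}] r4c4 has the single candidate 2. So r4c4=2.
Step 5. [r1c2∈{3}] only 3 remains possible at r1c2, so r1c2=3.
Step 6. [r4c3∈{4}] r4c3 has the single candidate 4. So r4c3=4.
Step 7. [r3c2∈{4}] nothing but 4 survives at r3c2, so r3c2=4.
Step 8. [r2c3∈{1}] r2c3 has the single candidate 1. So r2c3=1.
Step 9. [r2c2∈{2}] only 2 remains possible at r2c2 ⇒ r2c2=2.
Step 10. [r4c1∈{3}] nothing but 3 survives at r4c1 ⇒ r4c1=3.

Answer: 1 3 2 4 / 4 2 1 3 / 2 4 3 1 / 3 1 4 2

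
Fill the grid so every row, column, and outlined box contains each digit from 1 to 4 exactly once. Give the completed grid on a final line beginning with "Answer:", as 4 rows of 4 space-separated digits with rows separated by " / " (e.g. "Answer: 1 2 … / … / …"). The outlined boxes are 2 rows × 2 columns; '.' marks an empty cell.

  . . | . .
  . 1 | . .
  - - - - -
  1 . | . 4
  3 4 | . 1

Step 1. [r3c3∈{2,3}] across row 3, 3 lands solely at r3c3, so r3c3=3.
Step 2. [r1c2∈{2,3}] in col 2, 3 fits only at r1c2 ⇒ r1c2=3.
Step 3. [r1c4∈{2}] r1c4 has the single candidate 2 ⇒ r1c4=2.
Step 4. [r1c1∈{4}] r1c1's peers cover all but 4. So r1c1=4.
Step 5. [r2c1∈{2}] r2c1 is down to just 2, so r2c1=2.
Step 6. [r2c3∈{4}] only 4 remains possible at r2c3, so r2c3=4.
Step 7. [r3c2∈{2}] only 2 remains possible at r3c2. So r3c2=2.
Step 8. [r1c3∈{1}] only 1 remains possible at r1c3 ⇒ r1c3=1.
Step 9. [r4c3∈{2}] r4c3 is down to just 2, so r4c3=2.
Step 10. [r2c4∈{3}] r2c4 has the single candidate 3. So r2c4=3.

Answer: 4 3 1 2 / 2 1 4 3 / 1 2 3 4 / 3 4 2 1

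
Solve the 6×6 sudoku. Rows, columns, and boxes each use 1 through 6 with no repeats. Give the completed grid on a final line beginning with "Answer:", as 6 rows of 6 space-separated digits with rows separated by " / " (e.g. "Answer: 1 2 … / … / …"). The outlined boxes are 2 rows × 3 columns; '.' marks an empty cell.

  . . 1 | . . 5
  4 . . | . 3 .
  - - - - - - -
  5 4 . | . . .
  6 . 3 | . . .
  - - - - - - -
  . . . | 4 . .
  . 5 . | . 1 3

Step 1. [r3c3∈{2}] only 2 remains possible at r3c3, so r3c3=2.
Step 2. [r5c3∈{6}] only 6 remains possible at r5c3 ⇒ r5c3=6.
Step 3. [r5c6∈{2}] r5c6 has the single candidate 2 ⇒ r5c6=2.
Step 4. [r1c5∈{2,4,6}] row 1 places 4 nowhere but r1c5, so r1c5=4.
Step 5. [r6c4∈{6}] nothing but 6 survives at r6c4, so r6c4=6.
Step 6. [r1c4∈{2}] r1c4 is down to just 2 ⇒ r1c4=2.
Step 7. [r2c6∈{1,6}] in box 2, 6 fits only at r2c6. So r2c6=6.
Step 8. [r3c6∈{1}] r3c6 is down to just 1, so r3c6=1.
Step 9. [r5c1∈{1,3}] in col 1, 1 fits only at r5c1, so r5c1=1.
Step 10. [r1c2∈{3,6}] in row 1, 6 fits only at r1c2 ⇒ r1c2=6.
Step 11. [r5c5∈{5}] r5c5 is down to just 5. So r5c5=5.
Step 12. [r4c2∈{1}] r4c2 is down to just 1 ⇒ r4c2=1.
Step 13. [r1c1∈{3}] r1c1 has the single candidate 3, so r1c1=3.
Step 14. [r4c6∈{4}] r4c6 has the single candidate 4. So r4c6=4.
Step 15. [r2c4∈{1}] r2c4 is down to just 1, so r2c4=1.
Step 16. [r5c2∈{3}] r5c2 has the single candidate 3 ⇒ r5c2=3.
Step 17. [r3c5∈{6}] nothing but 6 survives at r3c5, so r3c5=6.
Step 18. [r2c3∈{5}] r2c3 has the single candidate 5 ⇒ r2c3=5.
Step 19. [r3c4∈{3}] only 3 remains possible at r3c4, so r3c4=3.
Step 20. [r4c4∈{5}] only 5 remains possible at r4c4 ⇒ r4c4=5.
Step 21. [r6c3∈{4}] nothing but 4 survives at r6c3. So r6c3=4.
Step 22. [r2c2∈{2}] only 2 remains possible at r2c2 ⇒ r2c2=2.
Step 23. [r6c1∈{2}] r6c1's peers cover all but 2, so r6c1=2.
Step 24. [r4c5∈{2}] r4c5's peers cover all but 2 ⇒ r4c5=2.

Answer: 3 6 1 2 4 5 / 4 2 5 1 3 6 / 5 4 2 3 6 1 / 6 1 3 5 2 4 / 1 3 6 4 5 2 / 2 5 4 6 1 3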